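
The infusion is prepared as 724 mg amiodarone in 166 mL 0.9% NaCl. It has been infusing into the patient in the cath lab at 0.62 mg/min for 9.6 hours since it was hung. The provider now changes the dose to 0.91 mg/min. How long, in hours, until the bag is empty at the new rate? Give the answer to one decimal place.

6.7 hours

Initial rate:
0.62 mg/min × 60 min/hr = 37.2 mg/hr
Concentration = 724 mg ÷ 166 mL = 4.361446 mg/mL
Rate = 37.2 mg/hr ÷ 4.361446 mg/mL = 8.529282 mL/hr
Volume infused so far = 8.529282 mL/hr × 9.6 hr = 81.8811 mL
Volume remaining = 166 − 81.8811 = 84.1189 mL
New rate:
0.91 mg/min × 60 min/hr = 54.6 mg/hr
Rate = 54.6 mg/hr ÷ 4.361446 mg/mL = 12.51878 mL/hr
Time remaining = 84.1189 mL ÷ 12.51878 mL/hr = 6.719414 hr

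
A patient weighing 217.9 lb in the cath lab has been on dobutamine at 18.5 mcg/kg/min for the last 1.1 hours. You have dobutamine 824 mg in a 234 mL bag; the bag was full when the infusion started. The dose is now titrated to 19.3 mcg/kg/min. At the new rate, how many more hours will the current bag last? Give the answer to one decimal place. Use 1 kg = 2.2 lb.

Initial rate:
Weight = 217.9 lb ÷ 2.2 lb/kg = 99.04545 kg
Dose = 18.5 mcg/kg/min × 99.04545 kg = 1832.341 mcg/min
1832.341 mcg/min × 60 min/hr = 109940.5 mcg/hr
Concentration = 824 mg ÷ 234 mL = 3.521368 mg/mL = 3521.368 mcg/mL
Rate = 109940.5 mcg/hr ÷ 3521.368 mcg/mL = 31.22095 mL/hr
Volume infused so far = 31.22095 mL/hr × 1.1 hr = 34.34305 mL
Volume remaining = 234 − 34.34305 = 199.657 mL
New rate:
Dose = 19.3 mcg/kg/min × 99.04545 kg = 1911.577 mcg/min
1911.577 mcg/min × 60 min/hr = 114694.6 mcg/hr
Rate = 114694.6 mcg/hr ÷ 3521.368 mcg/mL = 32.57105 mL/hr
Time remaining = 199.657 mL ÷ 32.57105 mL/hr = 6.12989 hr

6.1 hours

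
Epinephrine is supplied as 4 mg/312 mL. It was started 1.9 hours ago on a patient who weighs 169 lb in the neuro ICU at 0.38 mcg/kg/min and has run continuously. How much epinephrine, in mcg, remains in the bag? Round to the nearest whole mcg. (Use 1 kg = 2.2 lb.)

672 mcg

Weight = 169 lb ÷ 2.2 lb/kg = 76.81818 kg
Dose = 0.38 mcg/kg/min × 76.81818 kg = 29.19091 mcg/min
29.19091 mcg/min × 60 min/hr = 1751.455 mcg/hr
Concentration = 4 mg ÷ 312 mL = 0.01282051 mg/mL = 12.82051 mcg/mL
Rate = 1751.455 mcg/hr ÷ 12.82051 mcg/mL = 136.6135 mL/hr
Volume infused = 136.6135 mL/hr × 1.9 hr = 259.5656 mL
Volume remaining = 312 − 259.5656 = 52.43444 mL
Drug remaining = 52.43444 mL × 12.82051 mcg/mL = 672.2364 mcg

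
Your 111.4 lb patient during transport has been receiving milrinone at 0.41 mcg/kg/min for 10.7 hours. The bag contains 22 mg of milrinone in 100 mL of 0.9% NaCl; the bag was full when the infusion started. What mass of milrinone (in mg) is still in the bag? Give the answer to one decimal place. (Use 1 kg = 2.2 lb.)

8.7 mg

Weight = 111.4 lb ÷ 2.2 lb/kg = 50.63636 kg
Dose = 0.41 mcg/kg/min × 50.63636 kg = 20.76091 mcg/min
20.76091 mcg/min × 60 min/hr = 1245.655 mcg/hr
Concentration = 22 mg ÷ 100 mL = 0.22 mg/mL = 220 mcg/mL
Rate = 1245.655 mcg/hr ÷ 220 mcg/mL = 5.662066 mL/hr
Volume infused = 5.662066 mL/hr × 10.7 hr = 60.58411 mL
Volume remaining = 100 − 60.58411 = 39.41589 mL
Drug remaining = 39.41589 mL × 220 mcg/mL = 8671.496 mcg = 8.671496 mg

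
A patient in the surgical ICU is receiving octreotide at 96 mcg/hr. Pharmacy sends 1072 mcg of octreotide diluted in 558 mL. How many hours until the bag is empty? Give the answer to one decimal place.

Concentration = 1072 mcg ÷ 558 mL = 1.921147 mcg/mL
Rate = 96 mcg/hr ÷ 1.921147 mcg/mL = 49.97015 mL/hr
Duration = 558 mL ÷ 49.97015 mL/hr = 11.16667 hr

11.2 hours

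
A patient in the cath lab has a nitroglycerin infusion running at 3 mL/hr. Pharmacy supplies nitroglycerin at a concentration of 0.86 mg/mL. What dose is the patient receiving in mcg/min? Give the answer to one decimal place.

Concentration = 0.86 mg/mL = 860 mcg/mL
Drug rate = 3 mL/hr × 860 mcg/mL = 2580 mcg/hr
2580 mcg/hr ÷ 60 min/hr = 43 mcg/min

43.0 mcg/min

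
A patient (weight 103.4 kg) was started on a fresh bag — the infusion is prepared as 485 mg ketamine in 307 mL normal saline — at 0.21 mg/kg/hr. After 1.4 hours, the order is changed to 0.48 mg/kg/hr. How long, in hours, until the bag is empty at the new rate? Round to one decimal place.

Initial rate:
Dose = 0.21 mg/kg/hr × 103.4 kg = 21.714 mg/hr
Concentration = 485 mg ÷ 307 mL = 1.579805 mg/mL
Rate = 21.714 mg/hr ÷ 1.579805 mg/mL = 13.74474 mL/hr
Volume infused so far = 13.74474 mL/hr × 1.4 hr = 19.24263 mL
Volume remaining = 307 − 19.24263 = 287.7574 mL
New rate:
Dose = 0.48 mg/kg/hr × 103.4 kg = 49.632 mg/hr
Rate = 49.632 mg/hr ÷ 1.579805 mg/mL = 31.41654 mL/hr
Time remaining = 287.7574 mL ÷ 31.41654 mL/hr = 9.159421 hr

9.2 hours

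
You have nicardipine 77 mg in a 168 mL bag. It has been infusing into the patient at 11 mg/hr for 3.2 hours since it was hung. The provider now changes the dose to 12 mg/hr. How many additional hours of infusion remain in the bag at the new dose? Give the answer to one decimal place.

3.5 hours

Initial rate:
Concentration = 77 mg ÷ 168 mL = 0.4583333 mg/mL
Rate = 11 mg/hr ÷ 0.4583333 mg/mL = 24 mL/hr
Volume infused so far = 24 mL/hr × 3.2 hr = 76.8 mL
Volume remaining = 168 − 76.8 = 91.2 mL
New rate:
Rate = 12 mg/hr ÷ 0.4583333 mg/mL = 26.18182 mL/hr
Time remaining = 91.2 mL ÷ 26.18182 mL/hr = 3.483333 hr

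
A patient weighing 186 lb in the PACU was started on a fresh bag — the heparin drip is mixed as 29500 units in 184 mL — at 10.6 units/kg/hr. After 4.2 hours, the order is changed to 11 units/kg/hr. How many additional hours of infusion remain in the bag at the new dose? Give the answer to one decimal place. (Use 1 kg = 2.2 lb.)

27.7 hours

Initial rate:
Weight = 186 lb ÷ 2.2 lb/kg = 84.54545 kg
Dose = 10.6 units/kg/hr × 84.54545 kg = 896.1818 units/hr
Concentration = 29500 units ÷ 184 mL = 160.3261 units/mL
Rate = 896.1818 units/hr ÷ 160.3261 units/mL = 5.589744 mL/hr
Volume infused so far = 5.589744 mL/hr × 4.2 hr = 23.47693 mL
Volume remaining = 184 − 23.47693 = 160.5231 mL
New rate:
Dose = 11 units/kg/hr × 84.54545 kg = 930 units/hr
Rate = 930 units/hr ÷ 160.3261 units/mL = 5.800678 mL/hr
Time remaining = 160.5231 mL ÷ 5.800678 mL/hr = 27.67316 hr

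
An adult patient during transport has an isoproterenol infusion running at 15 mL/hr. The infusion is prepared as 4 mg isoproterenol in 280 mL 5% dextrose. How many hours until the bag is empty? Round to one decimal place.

Duration = 280 mL ÷ 15 mL/hr = 18.66667 hr

18.7 hours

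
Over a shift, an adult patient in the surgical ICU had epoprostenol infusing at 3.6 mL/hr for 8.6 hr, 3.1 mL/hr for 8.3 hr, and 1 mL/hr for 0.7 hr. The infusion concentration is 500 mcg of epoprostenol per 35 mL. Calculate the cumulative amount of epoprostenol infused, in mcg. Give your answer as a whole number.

Concentration = 500 mcg ÷ 35 mL = 14.28571 mcg/mL
Stage 1: 3.6 mL/hr × 8.6 hr = 30.96 mL → 30.96 mL × 14.28571 mcg/mL = 442.2857 mcg
Stage 2: 3.1 mL/hr × 8.3 hr = 25.73 mL → 25.73 mL × 14.28571 mcg/mL = 367.5714 mcg
Stage 3: 1 mL/hr × 0.7 hr = 0.7 mL → 0.7 mL × 14.28571 mcg/mL = 10 mcg
Total = 442.2857 + 367.5714 + 10 = 819.8571 mcg

820 mcg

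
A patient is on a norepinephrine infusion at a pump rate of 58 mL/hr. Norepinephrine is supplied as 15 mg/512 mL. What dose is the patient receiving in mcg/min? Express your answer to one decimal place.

28.3 mcg/min

Concentration = 15 mg ÷ 512 mL = 0.02929688 mg/mL = 29.29688 mcg/mL
Drug rate = 58 mL/hr × 29.29688 mcg/mL = 1699.219 mcg/hr
1699.219 mcg/hr ÷ 60 min/hr = 28.32031 mcg/min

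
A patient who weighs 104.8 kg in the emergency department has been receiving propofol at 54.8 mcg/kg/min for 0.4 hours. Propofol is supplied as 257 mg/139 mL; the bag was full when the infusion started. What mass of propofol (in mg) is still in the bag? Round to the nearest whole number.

Dose = 54.8 mcg/kg/min × 104.8 kg = 5743.04 mcg/min
5743.04 mcg/min × 60 min/hr = 344582.4 mcg/hr
Concentration = 257 mg ÷ 139 mL = 1.848921 mg/mL = 1848.921 mcg/mL
Rate = 344582.4 mcg/hr ÷ 1848.921 mcg/mL = 186.3695 mL/hr
Volume infused = 186.3695 mL/hr × 0.4 hr = 74.54779 mL
Volume remaining = 139 − 74.54779 = 64.45221 mL
Drug remaining = 64.45221 mL × 1848.921 mcg/mL = 119167 mcg = 119.167 mg

119 mg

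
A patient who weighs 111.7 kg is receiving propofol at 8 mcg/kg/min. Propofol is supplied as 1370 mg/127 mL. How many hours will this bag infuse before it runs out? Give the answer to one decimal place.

25.6 hours

Dose = 8 mcg/kg/min × 111.7 kg = 893.6 mcg/min
893.6 mcg/min × 60 min/hr = 53616 mcg/hr
Concentration = 1370 mg ÷ 127 mL = 10.7874 mg/mL = 10787.4 mcg/mL
Rate = 53616 mcg/hr ÷ 10787.4 mcg/mL = 4.970242 mL/hr
Duration = 127 mL ÷ 4.970242 mL/hr = 25.55207 hr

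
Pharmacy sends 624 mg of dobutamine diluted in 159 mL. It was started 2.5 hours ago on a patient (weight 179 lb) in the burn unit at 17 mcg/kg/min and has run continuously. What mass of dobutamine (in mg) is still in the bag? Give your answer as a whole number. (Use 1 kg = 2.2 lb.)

417 mg

Weight = 179 lb ÷ 2.2 lb/kg = 81.36364 kg
Dose = 17 mcg/kg/min × 81.36364 kg = 1383.182 mcg/min
1383.182 mcg/min × 60 min/hr = 82990.91 mcg/hr
Concentration = 624 mg ÷ 159 mL = 3.924528 mg/mL = 3924.528 mcg/mL
Rate = 82990.91 mcg/hr ÷ 3924.528 mcg/mL = 21.14672 mL/hr
Volume infused = 21.14672 mL/hr × 2.5 hr = 52.86681 mL
Volume remaining = 159 − 52.86681 = 106.1332 mL
Drug remaining = 106.1332 mL × 3924.528 mcg/mL = 416522.7 mcg = 416.5227 mg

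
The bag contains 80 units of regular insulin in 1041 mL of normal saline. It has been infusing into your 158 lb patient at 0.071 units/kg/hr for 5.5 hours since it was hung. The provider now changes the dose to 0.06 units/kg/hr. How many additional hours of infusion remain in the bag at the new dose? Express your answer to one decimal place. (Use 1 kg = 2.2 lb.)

Initial rate:
Weight = 158 lb ÷ 2.2 lb/kg = 71.81818 kg
Dose = 0.071 units/kg/hr × 71.81818 kg = 5.099091 units/hr
Concentration = 80 units ÷ 1041 mL = 0.07684918 units/mL
Rate = 5.099091 units/hr ÷ 0.07684918 units/mL = 66.35192 mL/hr
Volume infused so far = 66.35192 mL/hr × 5.5 hr = 364.9356 mL
Volume remaining = 1041 − 364.9356 = 676.0644 mL
New rate:
Dose = 0.06 units/kg/hr × 71.81818 kg = 4.309091 units/hr
Rate = 4.309091 units/hr ÷ 0.07684918 units/mL = 56.07205 mL/hr
Time remaining = 676.0644 mL ÷ 56.07205 mL/hr = 12.05707 hr

12.1 hours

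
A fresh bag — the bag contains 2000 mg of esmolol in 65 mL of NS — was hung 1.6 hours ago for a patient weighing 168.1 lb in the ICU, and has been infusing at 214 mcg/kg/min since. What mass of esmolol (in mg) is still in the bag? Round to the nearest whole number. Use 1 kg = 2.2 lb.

430 mg

Weight = 168.1 lb ÷ 2.2 lb/kg = 76.40909 kg
Dose = 214 mcg/kg/min × 76.40909 kg = 16351.55 mcg/min
16351.55 mcg/min × 60 min/hr = 981092.7 mcg/hr
Concentration = 2000 mg ÷ 65 mL = 30.76923 mg/mL = 30769.23 mcg/mL
Rate = 981092.7 mcg/hr ÷ 30769.23 mcg/mL = 31.88551 mL/hr
Volume infused = 31.88551 mL/hr × 1.6 hr = 51.01682 mL
Volume remaining = 65 − 51.01682 = 13.98318 mL
Drug remaining = 13.98318 mL × 30769.23 mcg/mL = 430251.6 mcg = 430.2516 mg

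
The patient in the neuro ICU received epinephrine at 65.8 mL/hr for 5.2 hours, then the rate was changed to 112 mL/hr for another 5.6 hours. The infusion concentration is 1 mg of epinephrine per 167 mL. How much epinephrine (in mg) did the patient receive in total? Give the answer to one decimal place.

5.8 mg

Concentration = 1 mg ÷ 167 mL = 0.005988024 mg/mL
Stage 1: 65.8 mL/hr × 5.2 hr = 342.16 mL → 342.16 mL × 0.005988024 mg/mL = 2.048862 mg
Stage 2: 112 mL/hr × 5.6 hr = 627.2 mL → 627.2 mL × 0.005988024 mg/mL = 3.755689 mg
Total = 2.048862 + 3.755689 = 5.804551 mg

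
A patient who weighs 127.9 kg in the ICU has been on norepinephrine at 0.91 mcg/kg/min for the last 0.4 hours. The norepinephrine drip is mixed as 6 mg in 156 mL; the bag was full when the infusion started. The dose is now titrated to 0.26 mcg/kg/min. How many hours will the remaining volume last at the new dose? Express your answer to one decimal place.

Initial rate:
Dose = 0.91 mcg/kg/min × 127.9 kg = 116.389 mcg/min
116.389 mcg/min × 60 min/hr = 6983.34 mcg/hr
Concentration = 6 mg ÷ 156 mL = 0.03846154 mg/mL = 38.46154 mcg/mL
Rate = 6983.34 mcg/hr ÷ 38.46154 mcg/mL = 181.5668 mL/hr
Volume infused so far = 181.5668 mL/hr × 0.4 hr = 72.62674 mL
Volume remaining = 156 − 72.62674 = 83.37326 mL
New rate:
Dose = 0.26 mcg/kg/min × 127.9 kg = 33.254 mcg/min
33.254 mcg/min × 60 min/hr = 1995.24 mcg/hr
Rate = 1995.24 mcg/hr ÷ 38.46154 mcg/mL = 51.87624 mL/hr
Time remaining = 83.37326 mL ÷ 51.87624 mL/hr = 1.607157 hr

1.6 hours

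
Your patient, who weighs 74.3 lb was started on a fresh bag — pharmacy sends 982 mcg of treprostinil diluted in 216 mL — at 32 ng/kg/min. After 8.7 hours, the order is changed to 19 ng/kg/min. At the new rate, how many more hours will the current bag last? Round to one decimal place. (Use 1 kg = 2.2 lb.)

10.9 hours

Initial rate:
Weight = 74.3 lb ÷ 2.2 lb/kg = 33.77273 kg
Dose = 32 ng/kg/min × 33.77273 kg = 1080.727 ng/min
1080.727 ng/min × 60 min/hr = 64843.64 ng/hr
Concentration = 982 mcg ÷ 216 mL = 4.546296 mcg/mL = 4546.296 ng/mL
Rate = 64843.64 ng/hr ÷ 4546.296 ng/mL = 14.26296 mL/hr
Volume infused so far = 14.26296 mL/hr × 8.7 hr = 124.0877 mL
Volume remaining = 216 − 124.0877 = 91.91226 mL
New rate:
Dose = 19 ng/kg/min × 33.77273 kg = 641.6818 ng/min
641.6818 ng/min × 60 min/hr = 38500.91 ng/hr
Rate = 38500.91 ng/hr ÷ 4546.296 ng/mL = 8.468632 mL/hr
Time remaining = 91.91226 mL ÷ 8.468632 mL/hr = 10.85326 hr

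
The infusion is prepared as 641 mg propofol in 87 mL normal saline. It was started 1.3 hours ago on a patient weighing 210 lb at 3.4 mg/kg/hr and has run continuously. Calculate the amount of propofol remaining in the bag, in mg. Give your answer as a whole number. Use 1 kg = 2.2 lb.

219 mg

Weight = 210 lb ÷ 2.2 lb/kg = 95.45455 kg
Dose = 3.4 mg/kg/hr × 95.45455 kg = 324.5455 mg/hr
Concentration = 641 mg ÷ 87 mL = 7.367816 mg/mL
Rate = 324.5455 mg/hr ÷ 7.367816 mg/mL = 44.04907 mL/hr
Volume infused = 44.04907 mL/hr × 1.3 hr = 57.26379 mL
Volume remaining = 87 − 57.26379 = 29.73621 mL
Drug remaining = 29.73621 mL × 7.367816 mg/mL = 219.0909 mg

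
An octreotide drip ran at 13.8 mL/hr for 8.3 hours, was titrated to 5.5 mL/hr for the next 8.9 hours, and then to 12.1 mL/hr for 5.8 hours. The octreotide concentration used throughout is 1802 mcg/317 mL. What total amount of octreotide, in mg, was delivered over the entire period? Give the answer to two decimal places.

1.33 mg

Concentration = 1802 mcg ÷ 317 mL = 5.684543 mcg/mL
Stage 1: 13.8 mL/hr × 8.3 hr = 114.54 mL → 114.54 mL × 5.684543 mcg/mL = 651.1075 mcg
Stage 2: 5.5 mL/hr × 8.9 hr = 48.95 mL → 48.95 mL × 5.684543 mcg/mL = 278.2584 mcg
Stage 3: 12.1 mL/hr × 5.8 hr = 70.18 mL → 70.18 mL × 5.684543 mcg/mL = 398.9412 mcg
Total = 651.1075 + 278.2584 + 398.9412 = 1328.307 mcg = 1.328307 mg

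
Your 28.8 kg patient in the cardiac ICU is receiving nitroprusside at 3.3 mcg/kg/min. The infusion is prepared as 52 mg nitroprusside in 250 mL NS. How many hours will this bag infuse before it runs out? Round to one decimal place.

Dose = 3.3 mcg/kg/min × 28.8 kg = 95.04 mcg/min
95.04 mcg/min × 60 min/hr = 5702.4 mcg/hr
Concentration = 52 mg ÷ 250 mL = 0.208 mg/mL = 208 mcg/mL
Rate = 5702.4 mcg/hr ÷ 208 mcg/mL = 27.41538 mL/hr
Duration = 250 mL ÷ 27.41538 mL/hr = 9.118967 hr

9.1 hours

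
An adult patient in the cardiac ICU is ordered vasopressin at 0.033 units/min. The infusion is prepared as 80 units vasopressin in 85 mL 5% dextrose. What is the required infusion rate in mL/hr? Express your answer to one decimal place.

0.033 units/min × 60 min/hr = 1.98 units/hr
Concentration = 80 units ÷ 85 mL = 0.9411765 units/mL
Rate = 1.98 units/hr ÷ 0.9411765 units/mL = 2.10375 mL/hr

2.1 mL/hr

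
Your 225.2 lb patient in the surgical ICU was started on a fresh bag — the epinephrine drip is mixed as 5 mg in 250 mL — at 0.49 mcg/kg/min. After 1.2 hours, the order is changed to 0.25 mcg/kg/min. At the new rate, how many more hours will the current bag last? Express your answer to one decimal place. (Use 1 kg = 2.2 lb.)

Initial rate:
Weight = 225.2 lb ÷ 2.2 lb/kg = 102.3636 kg
Dose = 0.49 mcg/kg/min × 102.3636 kg = 50.15818 mcg/min
50.15818 mcg/min × 60 min/hr = 3009.491 mcg/hr
Concentration = 5 mg ÷ 250 mL = 0.02 mg/mL = 20 mcg/mL
Rate = 3009.491 mcg/hr ÷ 20 mcg/mL = 150.4745 mL/hr
Volume infused so far = 150.4745 mL/hr × 1.2 hr = 180.5695 mL
Volume remaining = 250 − 180.5695 = 69.43055 mL
New rate:
Dose = 0.25 mcg/kg/min × 102.3636 kg = 25.59091 mcg/min
25.59091 mcg/min × 60 min/hr = 1535.455 mcg/hr
Rate = 1535.455 mcg/hr ÷ 20 mcg/mL = 76.77273 mL/hr
Time remaining = 69.43055 mL ÷ 76.77273 mL/hr = 0.9043647 hr

0.9 hours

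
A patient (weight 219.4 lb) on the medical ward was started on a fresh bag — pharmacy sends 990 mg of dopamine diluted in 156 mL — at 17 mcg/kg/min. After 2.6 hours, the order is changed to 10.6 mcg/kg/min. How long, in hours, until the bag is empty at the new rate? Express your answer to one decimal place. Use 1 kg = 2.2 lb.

Initial rate:
Weight = 219.4 lb ÷ 2.2 lb/kg = 99.72727 kg
Dose = 17 mcg/kg/min × 99.72727 kg = 1695.364 mcg/min
1695.364 mcg/min × 60 min/hr = 101721.8 mcg/hr
Concentration = 990 mg ÷ 156 mL = 6.346154 mg/mL = 6346.154 mcg/mL
Rate = 101721.8 mcg/hr ÷ 6346.154 mcg/mL = 16.02889 mL/hr
Volume infused so far = 16.02889 mL/hr × 2.6 hr = 41.67512 mL
Volume remaining = 156 − 41.67512 = 114.3249 mL
New rate:
Dose = 10.6 mcg/kg/min × 99.72727 kg = 1057.109 mcg/min
1057.109 mcg/min × 60 min/hr = 63426.55 mcg/hr
Rate = 63426.55 mcg/hr ÷ 6346.154 mcg/mL = 9.994486 mL/hr
Time remaining = 114.3249 mL ÷ 9.994486 mL/hr = 11.4388 hr

11.4 hours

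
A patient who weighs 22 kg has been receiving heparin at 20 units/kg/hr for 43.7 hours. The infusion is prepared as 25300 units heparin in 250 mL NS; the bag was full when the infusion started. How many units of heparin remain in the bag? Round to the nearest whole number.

Dose = 20 units/kg/hr × 22 kg = 440 units/hr
Concentration = 25300 units ÷ 250 mL = 101.2 units/mL
Rate = 440 units/hr ÷ 101.2 units/mL = 4.347826 mL/hr
Volume infused = 4.347826 mL/hr × 43.7 hr = 190 mL
Volume remaining = 250 − 190 = 60 mL
Drug remaining = 60 mL × 101.2 units/mL = 6072 units

6072 units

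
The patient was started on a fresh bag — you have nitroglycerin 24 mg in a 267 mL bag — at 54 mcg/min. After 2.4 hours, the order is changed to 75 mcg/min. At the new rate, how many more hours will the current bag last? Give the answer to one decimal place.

Initial rate:
54 mcg/min × 60 min/hr = 3240 mcg/hr
Concentration = 24 mg ÷ 267 mL = 0.08988764 mg/mL = 89.88764 mcg/mL
Rate = 3240 mcg/hr ÷ 89.88764 mcg/mL = 36.045 mL/hr
Volume infused so far = 36.045 mL/hr × 2.4 hr = 86.508 mL
Volume remaining = 267 − 86.508 = 180.492 mL
New rate:
75 mcg/min × 60 min/hr = 4500 mcg/hr
Rate = 4500 mcg/hr ÷ 89.88764 mcg/mL = 50.0625 mL/hr
Time remaining = 180.492 mL ÷ 50.0625 mL/hr = 3.605333 hr

3.6 hours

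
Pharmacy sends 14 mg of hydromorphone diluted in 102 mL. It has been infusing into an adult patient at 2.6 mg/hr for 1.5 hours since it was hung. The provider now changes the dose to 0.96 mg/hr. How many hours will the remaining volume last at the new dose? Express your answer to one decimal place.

Initial rate:
Concentration = 14 mg ÷ 102 mL = 0.1372549 mg/mL
Rate = 2.6 mg/hr ÷ 0.1372549 mg/mL = 18.94286 mL/hr
Volume infused so far = 18.94286 mL/hr × 1.5 hr = 28.41429 mL
Volume remaining = 102 − 28.41429 = 73.58571 mL
New rate:
Rate = 0.96 mg/hr ÷ 0.1372549 mg/mL = 6.994286 mL/hr
Time remaining = 73.58571 mL ÷ 6.994286 mL/hr = 10.52083 hr

10.5 hours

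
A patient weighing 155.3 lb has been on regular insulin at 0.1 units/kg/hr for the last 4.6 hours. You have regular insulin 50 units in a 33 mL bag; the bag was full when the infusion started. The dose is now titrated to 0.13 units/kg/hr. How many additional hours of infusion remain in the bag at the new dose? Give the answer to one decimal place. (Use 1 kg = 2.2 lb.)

1.9 hours

Initial rate:
Weight = 155.3 lb ÷ 2.2 lb/kg = 70.59091 kg
Dose = 0.1 units/kg/hr × 70.59091 kg = 7.059091 units/hr
Concentration = 50 units ÷ 33 mL = 1.515152 units/mL
Rate = 7.059091 units/hr ÷ 1.515152 units/mL = 4.659 mL/hr
Volume infused so far = 4.659 mL/hr × 4.6 hr = 21.4314 mL
Volume remaining = 33 − 21.4314 = 11.5686 mL
New rate:
Dose = 0.13 units/kg/hr × 70.59091 kg = 9.176818 units/hr
Rate = 9.176818 units/hr ÷ 1.515152 units/mL = 6.0567 mL/hr
Time remaining = 11.5686 mL ÷ 6.0567 mL/hr = 1.91005 hr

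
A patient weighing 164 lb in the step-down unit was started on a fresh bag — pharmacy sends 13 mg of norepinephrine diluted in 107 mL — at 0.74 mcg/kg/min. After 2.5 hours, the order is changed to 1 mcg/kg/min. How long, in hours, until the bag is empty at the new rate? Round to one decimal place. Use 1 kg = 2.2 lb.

Initial rate:
Weight = 164 lb ÷ 2.2 lb/kg = 74.54545 kg
Dose = 0.74 mcg/kg/min × 74.54545 kg = 55.16364 mcg/min
55.16364 mcg/min × 60 min/hr = 3309.818 mcg/hr
Concentration = 13 mg ÷ 107 mL = 0.1214953 mg/mL = 121.4953 mcg/mL
Rate = 3309.818 mcg/hr ÷ 121.4953 mcg/mL = 27.24235 mL/hr
Volume infused so far = 27.24235 mL/hr × 2.5 hr = 68.10587 mL
Volume remaining = 107 − 68.10587 = 38.89413 mL
New rate:
Dose = 1 mcg/kg/min × 74.54545 kg = 74.54545 mcg/min
74.54545 mcg/min × 60 min/hr = 4472.727 mcg/hr
Rate = 4472.727 mcg/hr ÷ 121.4953 mcg/mL = 36.81399 mL/hr
Time remaining = 38.89413 mL ÷ 36.81399 mL/hr = 1.056504 hr

1.1 hours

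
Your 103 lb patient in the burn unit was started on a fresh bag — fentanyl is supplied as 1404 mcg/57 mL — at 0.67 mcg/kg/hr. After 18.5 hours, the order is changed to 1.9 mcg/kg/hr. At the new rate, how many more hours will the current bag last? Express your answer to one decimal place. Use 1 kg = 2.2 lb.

9.3 hours

Initial rate:
Weight = 103 lb ÷ 2.2 lb/kg = 46.81818 kg
Dose = 0.67 mcg/kg/hr × 46.81818 kg = 31.36818 mcg/hr
Concentration = 1404 mcg ÷ 57 mL = 24.63158 mcg/mL
Rate = 31.36818 mcg/hr ÷ 24.63158 mcg/mL = 1.273495 mL/hr
Volume infused so far = 1.273495 mL/hr × 18.5 hr = 23.55965 mL
Volume remaining = 57 − 23.55965 = 33.44035 mL
New rate:
Dose = 1.9 mcg/kg/hr × 46.81818 kg = 88.95455 mcg/hr
Rate = 88.95455 mcg/hr ÷ 24.63158 mcg/mL = 3.611402 mL/hr
Time remaining = 33.44035 mL ÷ 3.611402 mL/hr = 9.259658 hr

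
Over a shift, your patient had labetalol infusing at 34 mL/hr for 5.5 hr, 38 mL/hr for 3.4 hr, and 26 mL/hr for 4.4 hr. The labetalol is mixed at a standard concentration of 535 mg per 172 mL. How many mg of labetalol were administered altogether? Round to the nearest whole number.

1339 mg

Concentration = 535 mg ÷ 172 mL = 3.110465 mg/mL
Stage 1: 34 mL/hr × 5.5 hr = 187 mL → 187 mL × 3.110465 mg/mL = 581.657 mg
Stage 2: 38 mL/hr × 3.4 hr = 129.2 mL → 129.2 mL × 3.110465 mg/mL = 401.8721 mg
Stage 3: 26 mL/hr × 4.4 hr = 114.4 mL → 114.4 mL × 3.110465 mg/mL = 355.8372 mg
Total = 581.657 + 401.8721 + 355.8372 = 1339.366 mg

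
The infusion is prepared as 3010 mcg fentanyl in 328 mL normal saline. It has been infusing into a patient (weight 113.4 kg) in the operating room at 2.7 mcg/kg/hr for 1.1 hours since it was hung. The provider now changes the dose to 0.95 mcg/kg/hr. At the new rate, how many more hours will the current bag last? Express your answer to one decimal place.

Initial rate:
Dose = 2.7 mcg/kg/hr × 113.4 kg = 306.18 mcg/hr
Concentration = 3010 mcg ÷ 328 mL = 9.176829 mcg/mL
Rate = 306.18 mcg/hr ÷ 9.176829 mcg/mL = 33.36447 mL/hr
Volume infused so far = 33.36447 mL/hr × 1.1 hr = 36.70091 mL
Volume remaining = 328 − 36.70091 = 291.2991 mL
New rate:
Dose = 0.95 mcg/kg/hr × 113.4 kg = 107.73 mcg/hr
Rate = 107.73 mcg/hr ÷ 9.176829 mcg/mL = 11.73935 mL/hr
Time remaining = 291.2991 mL ÷ 11.73935 mL/hr = 24.81391 hr

24.8 hours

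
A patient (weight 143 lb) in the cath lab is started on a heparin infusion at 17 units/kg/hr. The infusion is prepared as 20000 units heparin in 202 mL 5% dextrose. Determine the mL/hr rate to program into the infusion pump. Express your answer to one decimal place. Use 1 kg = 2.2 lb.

Weight = 143 lb ÷ 2.2 lb/kg = 65 kg
Dose = 17 units/kg/hr × 65 kg = 1105 units/hr
Concentration = 20000 units ÷ 202 mL = 99.0099 units/mL
Rate = 1105 units/hr ÷ 99.0099 units/mL = 11.1605 mL/hr

11.2 mL/hr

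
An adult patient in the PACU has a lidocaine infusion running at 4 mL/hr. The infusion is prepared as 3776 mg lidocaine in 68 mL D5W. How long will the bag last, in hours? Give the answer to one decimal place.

17.0 hours

Duration = 68 mL ÷ 4 mL/hr = 17 hr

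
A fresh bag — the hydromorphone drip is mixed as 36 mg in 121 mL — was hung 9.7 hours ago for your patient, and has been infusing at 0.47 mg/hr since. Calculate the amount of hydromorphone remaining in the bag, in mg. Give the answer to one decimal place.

31.4 mg

Concentration = 36 mg ÷ 121 mL = 0.2975207 mg/mL
Rate = 0.47 mg/hr ÷ 0.2975207 mg/mL = 1.579722 mL/hr
Volume infused = 1.579722 mL/hr × 9.7 hr = 15.32331 mL
Volume remaining = 121 − 15.32331 = 105.6767 mL
Drug remaining = 105.6767 mL × 0.2975207 mg/mL = 31.441 mg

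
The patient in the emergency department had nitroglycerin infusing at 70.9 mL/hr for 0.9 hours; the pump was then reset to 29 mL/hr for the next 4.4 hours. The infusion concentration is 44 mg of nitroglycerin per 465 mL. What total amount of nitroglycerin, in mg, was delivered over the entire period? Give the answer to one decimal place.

Concentration = 44 mg ÷ 465 mL = 0.09462366 mg/mL
Stage 1: 70.9 mL/hr × 0.9 hr = 63.81 mL → 63.81 mL × 0.09462366 mg/mL = 6.037935 mg
Stage 2: 29 mL/hr × 4.4 hr = 127.6 mL → 127.6 mL × 0.09462366 mg/mL = 12.07398 mg
Total = 6.037935 + 12.07398 = 18.11191 mg

18.1 mg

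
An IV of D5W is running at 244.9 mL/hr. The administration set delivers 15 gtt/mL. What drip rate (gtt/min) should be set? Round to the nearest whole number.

61 gtt/min

244.9 mL/hr ÷ 60 min/hr = 4.081667 mL/min
4.081667 mL/min × 15 gtt/mL = 61.225 gtt/min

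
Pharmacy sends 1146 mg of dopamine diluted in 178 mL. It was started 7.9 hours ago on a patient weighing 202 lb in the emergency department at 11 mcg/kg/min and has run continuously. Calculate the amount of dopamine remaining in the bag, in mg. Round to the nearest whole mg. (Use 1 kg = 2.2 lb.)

667 mg

Weight = 202 lb ÷ 2.2 lb/kg = 91.81818 kg
Dose = 11 mcg/kg/min × 91.81818 kg = 1010 mcg/min
1010 mcg/min × 60 min/hr = 60600 mcg/hr
Concentration = 1146 mg ÷ 178 mL = 6.438202 mg/mL = 6438.202 mcg/mL
Rate = 60600 mcg/hr ÷ 6438.202 mcg/mL = 9.412565 mL/hr
Volume infused = 9.412565 mL/hr × 7.9 hr = 74.35927 mL
Volume remaining = 178 − 74.35927 = 103.6407 mL
Drug remaining = 103.6407 mL × 6438.202 mcg/mL = 667260 mcg = 667.26 mg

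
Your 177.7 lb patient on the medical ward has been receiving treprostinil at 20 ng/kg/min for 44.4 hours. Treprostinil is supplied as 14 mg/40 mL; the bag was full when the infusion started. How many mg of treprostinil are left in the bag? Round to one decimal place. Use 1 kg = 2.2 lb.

Weight = 177.7 lb ÷ 2.2 lb/kg = 80.77273 kg
Dose = 20 ng/kg/min × 80.77273 kg = 1615.455 ng/min
1615.455 ng/min × 60 min/hr = 96927.27 ng/hr
Concentration = 14 mg ÷ 40 mL = 0.35 mg/mL = 350000 ng/mL
Rate = 96927.27 ng/hr ÷ 350000 ng/mL = 0.2769351 mL/hr
Volume infused = 0.2769351 mL/hr × 44.4 hr = 12.29592 mL
Volume remaining = 40 − 12.29592 = 27.70408 mL
Drug remaining = 27.70408 mL × 350000 ng/mL = 9696429 ng = 9.696429 mg

9.7 mg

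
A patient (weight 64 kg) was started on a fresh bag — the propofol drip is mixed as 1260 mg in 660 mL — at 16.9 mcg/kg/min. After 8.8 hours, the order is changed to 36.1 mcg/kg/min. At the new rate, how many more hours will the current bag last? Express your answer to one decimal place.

Initial rate:
Dose = 16.9 mcg/kg/min × 64 kg = 1081.6 mcg/min
1081.6 mcg/min × 60 min/hr = 64896 mcg/hr
Concentration = 1260 mg ÷ 660 mL = 1.909091 mg/mL = 1909.091 mcg/mL
Rate = 64896 mcg/hr ÷ 1909.091 mcg/mL = 33.99314 mL/hr
Volume infused so far = 33.99314 mL/hr × 8.8 hr = 299.1397 mL
Volume remaining = 660 − 299.1397 = 360.8603 mL
New rate:
Dose = 36.1 mcg/kg/min × 64 kg = 2310.4 mcg/min
2310.4 mcg/min × 60 min/hr = 138624 mcg/hr
Rate = 138624 mcg/hr ÷ 1909.091 mcg/mL = 72.61257 mL/hr
Time remaining = 360.8603 mL ÷ 72.61257 mL/hr = 4.969668 hr

5.0 hours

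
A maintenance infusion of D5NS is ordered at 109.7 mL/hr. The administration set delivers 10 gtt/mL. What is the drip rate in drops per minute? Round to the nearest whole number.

109.7 mL/hr ÷ 60 min/hr = 1.828333 mL/min
1.828333 mL/min × 10 gtt/mL = 18.28333 gtt/min

18 gtt/min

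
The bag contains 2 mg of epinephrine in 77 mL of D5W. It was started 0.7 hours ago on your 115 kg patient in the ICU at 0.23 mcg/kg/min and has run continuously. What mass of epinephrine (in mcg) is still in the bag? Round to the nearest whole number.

889 mcg

Dose = 0.23 mcg/kg/min × 115 kg = 26.45 mcg/min
26.45 mcg/min × 60 min/hr = 1587 mcg/hr
Concentration = 2 mg ÷ 77 mL = 0.02597403 mg/mL = 25.97403 mcg/mL
Rate = 1587 mcg/hr ÷ 25.97403 mcg/mL = 61.0995 mL/hr
Volume infused = 61.0995 mL/hr × 0.7 hr = 42.76965 mL
Volume remaining = 77 − 42.76965 = 34.23035 mL
Drug remaining = 34.23035 mL × 25.97403 mcg/mL = 889.1 mcg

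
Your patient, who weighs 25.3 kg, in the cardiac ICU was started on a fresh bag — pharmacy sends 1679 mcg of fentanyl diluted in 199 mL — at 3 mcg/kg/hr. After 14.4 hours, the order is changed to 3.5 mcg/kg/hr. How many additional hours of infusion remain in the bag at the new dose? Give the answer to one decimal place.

Initial rate:
Dose = 3 mcg/kg/hr × 25.3 kg = 75.9 mcg/hr
Concentration = 1679 mcg ÷ 199 mL = 8.437186 mcg/mL
Rate = 75.9 mcg/hr ÷ 8.437186 mcg/mL = 8.99589 mL/hr
Volume infused so far = 8.99589 mL/hr × 14.4 hr = 129.5408 mL
Volume remaining = 199 − 129.5408 = 69.45918 mL
New rate:
Dose = 3.5 mcg/kg/hr × 25.3 kg = 88.55 mcg/hr
Rate = 88.55 mcg/hr ÷ 8.437186 mcg/mL = 10.49521 mL/hr
Time remaining = 69.45918 mL ÷ 10.49521 mL/hr = 6.618182 hr

6.6 hours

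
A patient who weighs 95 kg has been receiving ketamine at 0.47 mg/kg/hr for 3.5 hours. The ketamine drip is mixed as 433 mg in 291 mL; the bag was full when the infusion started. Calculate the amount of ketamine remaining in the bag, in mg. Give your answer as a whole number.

277 mg

Dose = 0.47 mg/kg/hr × 95 kg = 44.65 mg/hr
Concentration = 433 mg ÷ 291 mL = 1.487973 mg/mL
Rate = 44.65 mg/hr ÷ 1.487973 mg/mL = 30.00727 mL/hr
Volume infused = 30.00727 mL/hr × 3.5 hr = 105.0255 mL
Volume remaining = 291 − 105.0255 = 185.9745 mL
Drug remaining = 185.9745 mL × 1.487973 mg/mL = 276.725 mg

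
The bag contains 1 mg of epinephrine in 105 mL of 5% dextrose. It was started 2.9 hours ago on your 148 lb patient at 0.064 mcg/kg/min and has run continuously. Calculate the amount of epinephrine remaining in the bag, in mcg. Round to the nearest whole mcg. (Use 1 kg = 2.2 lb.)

251 mcg

Weight = 148 lb ÷ 2.2 lb/kg = 67.27273 kg
Dose = 0.064 mcg/kg/min × 67.27273 kg = 4.305455 mcg/min
4.305455 mcg/min × 60 min/hr = 258.3273 mcg/hr
Concentration = 1 mg ÷ 105 mL = 0.00952381 mg/mL = 9.52381 mcg/mL
Rate = 258.3273 mcg/hr ÷ 9.52381 mcg/mL = 27.12436 mL/hr
Volume infused = 27.12436 mL/hr × 2.9 hr = 78.66065 mL
Volume remaining = 105 − 78.66065 = 26.33935 mL
Drug remaining = 26.33935 mL × 9.52381 mcg/mL = 250.8509 mcg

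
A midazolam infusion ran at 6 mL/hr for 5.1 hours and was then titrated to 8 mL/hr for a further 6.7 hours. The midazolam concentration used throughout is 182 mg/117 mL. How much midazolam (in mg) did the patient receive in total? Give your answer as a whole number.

131 mg

Concentration = 182 mg ÷ 117 mL = 1.555556 mg/mL
Stage 1: 6 mL/hr × 5.1 hr = 30.6 mL → 30.6 mL × 1.555556 mg/mL = 47.6 mg
Stage 2: 8 mL/hr × 6.7 hr = 53.6 mL → 53.6 mL × 1.555556 mg/mL = 83.37778 mg
Total = 47.6 + 83.37778 = 130.9778 mg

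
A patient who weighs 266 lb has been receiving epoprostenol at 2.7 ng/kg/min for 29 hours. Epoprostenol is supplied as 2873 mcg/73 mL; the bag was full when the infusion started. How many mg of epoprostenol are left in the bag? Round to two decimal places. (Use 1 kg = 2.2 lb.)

2.30 mg

Weight = 266 lb ÷ 2.2 lb/kg = 120.9091 kg
Dose = 2.7 ng/kg/min × 120.9091 kg = 326.4545 ng/min
326.4545 ng/min × 60 min/hr = 19587.27 ng/hr
Concentration = 2873 mcg ÷ 73 mL = 39.35616 mcg/mL = 39356.16 ng/mL
Rate = 19587.27 ng/hr ÷ 39356.16 ng/mL = 0.4976926 mL/hr
Volume infused = 0.4976926 mL/hr × 29 hr = 14.43309 mL
Volume remaining = 73 − 14.43309 = 58.56691 mL
Drug remaining = 58.56691 mL × 39356.16 ng/mL = 2304969 ng = 2.304969 mg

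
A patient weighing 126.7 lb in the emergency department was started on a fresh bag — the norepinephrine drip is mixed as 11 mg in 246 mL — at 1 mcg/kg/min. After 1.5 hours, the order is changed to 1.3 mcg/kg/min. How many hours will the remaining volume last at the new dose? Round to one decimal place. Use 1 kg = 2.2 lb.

Initial rate:
Weight = 126.7 lb ÷ 2.2 lb/kg = 57.59091 kg
Dose = 1 mcg/kg/min × 57.59091 kg = 57.59091 mcg/min
57.59091 mcg/min × 60 min/hr = 3455.455 mcg/hr
Concentration = 11 mg ÷ 246 mL = 0.04471545 mg/mL = 44.71545 mcg/mL
Rate = 3455.455 mcg/hr ÷ 44.71545 mcg/mL = 77.27653 mL/hr
Volume infused so far = 77.27653 mL/hr × 1.5 hr = 115.9148 mL
Volume remaining = 246 − 115.9148 = 130.0852 mL
New rate:
Dose = 1.3 mcg/kg/min × 57.59091 kg = 74.86818 mcg/min
74.86818 mcg/min × 60 min/hr = 4492.091 mcg/hr
Rate = 4492.091 mcg/hr ÷ 44.71545 mcg/mL = 100.4595 mL/hr
Time remaining = 130.0852 mL ÷ 100.4595 mL/hr = 1.294902 hr

1.3 hours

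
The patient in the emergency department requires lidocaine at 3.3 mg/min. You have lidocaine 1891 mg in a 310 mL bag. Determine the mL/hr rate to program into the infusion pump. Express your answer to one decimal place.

3.3 mg/min × 60 min/hr = 198 mg/hr
Concentration = 1891 mg ÷ 310 mL = 6.1 mg/mL
Rate = 198 mg/hr ÷ 6.1 mg/mL = 32.45902 mL/hr

32.5 mL/hr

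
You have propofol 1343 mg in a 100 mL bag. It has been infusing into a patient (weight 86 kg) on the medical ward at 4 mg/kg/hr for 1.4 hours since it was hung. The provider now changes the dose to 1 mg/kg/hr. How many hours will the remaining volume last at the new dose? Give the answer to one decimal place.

10.0 hours

Initial rate:
Dose = 4 mg/kg/hr × 86 kg = 344 mg/hr
Concentration = 1343 mg ÷ 100 mL = 13.43 mg/mL
Rate = 344 mg/hr ÷ 13.43 mg/mL = 25.6143 mL/hr
Volume infused so far = 25.6143 mL/hr × 1.4 hr = 35.86001 mL
Volume remaining = 100 − 35.86001 = 64.13999 mL
New rate:
Dose = 1 mg/kg/hr × 86 kg = 86 mg/hr
Rate = 86 mg/hr ÷ 13.43 mg/mL = 6.403574 mL/hr
Time remaining = 64.13999 mL ÷ 6.403574 mL/hr = 10.01628 hr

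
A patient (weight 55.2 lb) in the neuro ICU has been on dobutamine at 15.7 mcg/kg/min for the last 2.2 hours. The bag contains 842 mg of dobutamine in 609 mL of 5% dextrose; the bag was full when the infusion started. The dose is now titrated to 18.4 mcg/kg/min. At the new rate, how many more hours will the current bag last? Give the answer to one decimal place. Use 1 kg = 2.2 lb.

Initial rate:
Weight = 55.2 lb ÷ 2.2 lb/kg = 25.09091 kg
Dose = 15.7 mcg/kg/min × 25.09091 kg = 393.9273 mcg/min
393.9273 mcg/min × 60 min/hr = 23635.64 mcg/hr
Concentration = 842 mg ÷ 609 mL = 1.382594 mg/mL = 1382.594 mcg/mL
Rate = 23635.64 mcg/hr ÷ 1382.594 mcg/mL = 17.09513 mL/hr
Volume infused so far = 17.09513 mL/hr × 2.2 hr = 37.60929 mL
Volume remaining = 609 − 37.60929 = 571.3907 mL
New rate:
Dose = 18.4 mcg/kg/min × 25.09091 kg = 461.6727 mcg/min
461.6727 mcg/min × 60 min/hr = 27700.36 mcg/hr
Rate = 27700.36 mcg/hr ÷ 1382.594 mcg/mL = 20.03506 mL/hr
Time remaining = 571.3907 mL ÷ 20.03506 mL/hr = 28.51954 hr

28.5 hours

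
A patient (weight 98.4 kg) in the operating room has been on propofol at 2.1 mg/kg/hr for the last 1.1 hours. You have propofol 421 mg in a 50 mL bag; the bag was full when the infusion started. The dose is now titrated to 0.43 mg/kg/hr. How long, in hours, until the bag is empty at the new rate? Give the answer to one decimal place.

4.6 hours

Initial rate:
Dose = 2.1 mg/kg/hr × 98.4 kg = 206.64 mg/hr
Concentration = 421 mg ÷ 50 mL = 8.42 mg/mL
Rate = 206.64 mg/hr ÷ 8.42 mg/mL = 24.54157 mL/hr
Volume infused so far = 24.54157 mL/hr × 1.1 hr = 26.99572 mL
Volume remaining = 50 − 26.99572 = 23.00428 mL
New rate:
Dose = 0.43 mg/kg/hr × 98.4 kg = 42.312 mg/hr
Rate = 42.312 mg/hr ÷ 8.42 mg/mL = 5.025178 mL/hr
Time remaining = 23.00428 mL ÷ 5.025178 mL/hr = 4.577803 hr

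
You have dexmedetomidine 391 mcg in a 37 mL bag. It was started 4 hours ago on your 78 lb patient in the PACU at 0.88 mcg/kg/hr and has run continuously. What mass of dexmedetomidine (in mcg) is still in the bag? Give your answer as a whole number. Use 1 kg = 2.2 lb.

Weight = 78 lb ÷ 2.2 lb/kg = 35.45455 kg
Dose = 0.88 mcg/kg/hr × 35.45455 kg = 31.2 mcg/hr
Concentration = 391 mcg ÷ 37 mL = 10.56757 mcg/mL
Rate = 31.2 mcg/hr ÷ 10.56757 mcg/mL = 2.95243 mL/hr
Volume infused = 2.95243 mL/hr × 4 hr = 11.80972 mL
Volume remaining = 37 − 11.80972 = 25.19028 mL
Drug remaining = 25.19028 mL × 10.56757 mcg/mL = 266.2 mcg

266 mcg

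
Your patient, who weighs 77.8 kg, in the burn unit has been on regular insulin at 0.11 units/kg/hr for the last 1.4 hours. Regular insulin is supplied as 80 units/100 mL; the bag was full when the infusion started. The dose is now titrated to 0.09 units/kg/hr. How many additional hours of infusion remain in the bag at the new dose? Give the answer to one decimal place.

9.7 hours

Initial rate:
Dose = 0.11 units/kg/hr × 77.8 kg = 8.558 units/hr
Concentration = 80 units ÷ 100 mL = 0.8 units/mL
Rate = 8.558 units/hr ÷ 0.8 units/mL = 10.6975 mL/hr
Volume infused so far = 10.6975 mL/hr × 1.4 hr = 14.9765 mL
Volume remaining = 100 − 14.9765 = 85.0235 mL
New rate:
Dose = 0.09 units/kg/hr × 77.8 kg = 7.002 units/hr
Rate = 7.002 units/hr ÷ 0.8 units/mL = 8.7525 mL/hr
Time remaining = 85.0235 mL ÷ 8.7525 mL/hr = 9.714196 hr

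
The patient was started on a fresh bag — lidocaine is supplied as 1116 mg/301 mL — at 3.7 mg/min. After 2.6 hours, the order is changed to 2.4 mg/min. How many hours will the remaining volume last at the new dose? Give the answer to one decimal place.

Initial rate:
3.7 mg/min × 60 min/hr = 222 mg/hr
Concentration = 1116 mg ÷ 301 mL = 3.707641 mg/mL
Rate = 222 mg/hr ÷ 3.707641 mg/mL = 59.87634 mL/hr
Volume infused so far = 59.87634 mL/hr × 2.6 hr = 155.6785 mL
Volume remaining = 301 − 155.6785 = 145.3215 mL
New rate:
2.4 mg/min × 60 min/hr = 144 mg/hr
Rate = 144 mg/hr ÷ 3.707641 mg/mL = 38.83871 mL/hr
Time remaining = 145.3215 mL ÷ 38.83871 mL/hr = 3.741667 hr

3.7 hours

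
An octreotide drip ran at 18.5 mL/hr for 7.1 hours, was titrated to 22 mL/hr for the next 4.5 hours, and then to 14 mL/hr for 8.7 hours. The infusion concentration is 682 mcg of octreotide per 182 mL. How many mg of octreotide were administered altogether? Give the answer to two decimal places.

Concentration = 682 mcg ÷ 182 mL = 3.747253 mcg/mL
Stage 1: 18.5 mL/hr × 7.1 hr = 131.35 mL → 131.35 mL × 3.747253 mcg/mL = 492.2016 mcg
Stage 2: 22 mL/hr × 4.5 hr = 99 mL → 99 mL × 3.747253 mcg/mL = 370.978 mcg
Stage 3: 14 mL/hr × 8.7 hr = 121.8 mL → 121.8 mL × 3.747253 mcg/mL = 456.4154 mcg
Total = 492.2016 + 370.978 + 456.4154 = 1319.595 mcg = 1.319595 mg

1.32 mg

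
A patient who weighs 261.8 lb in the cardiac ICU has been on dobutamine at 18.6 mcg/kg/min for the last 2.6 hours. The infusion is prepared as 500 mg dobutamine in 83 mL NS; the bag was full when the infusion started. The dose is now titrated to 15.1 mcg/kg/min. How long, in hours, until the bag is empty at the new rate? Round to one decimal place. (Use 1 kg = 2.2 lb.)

Initial rate:
Weight = 261.8 lb ÷ 2.2 lb/kg = 119 kg
Dose = 18.6 mcg/kg/min × 119 kg = 2213.4 mcg/min
2213.4 mcg/min × 60 min/hr = 132804 mcg/hr
Concentration = 500 mg ÷ 83 mL = 6.024096 mg/mL = 6024.096 mcg/mL
Rate = 132804 mcg/hr ÷ 6024.096 mcg/mL = 22.04546 mL/hr
Volume infused so far = 22.04546 mL/hr × 2.6 hr = 57.31821 mL
Volume remaining = 83 − 57.31821 = 25.68179 mL
New rate:
Dose = 15.1 mcg/kg/min × 119 kg = 1796.9 mcg/min
1796.9 mcg/min × 60 min/hr = 107814 mcg/hr
Rate = 107814 mcg/hr ÷ 6024.096 mcg/mL = 17.89712 mL/hr
Time remaining = 25.68179 mL ÷ 17.89712 mL/hr = 1.434968 hr

1.4 hours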